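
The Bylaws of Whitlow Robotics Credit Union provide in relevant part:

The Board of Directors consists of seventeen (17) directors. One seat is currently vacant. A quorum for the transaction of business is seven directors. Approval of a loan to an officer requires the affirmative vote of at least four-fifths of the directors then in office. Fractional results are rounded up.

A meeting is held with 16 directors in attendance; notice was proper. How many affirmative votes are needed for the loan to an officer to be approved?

The loan to an officer requires four-fifths of the directors then in office (16).
4/5 of 16 = 12.80, rounded up to 13.

13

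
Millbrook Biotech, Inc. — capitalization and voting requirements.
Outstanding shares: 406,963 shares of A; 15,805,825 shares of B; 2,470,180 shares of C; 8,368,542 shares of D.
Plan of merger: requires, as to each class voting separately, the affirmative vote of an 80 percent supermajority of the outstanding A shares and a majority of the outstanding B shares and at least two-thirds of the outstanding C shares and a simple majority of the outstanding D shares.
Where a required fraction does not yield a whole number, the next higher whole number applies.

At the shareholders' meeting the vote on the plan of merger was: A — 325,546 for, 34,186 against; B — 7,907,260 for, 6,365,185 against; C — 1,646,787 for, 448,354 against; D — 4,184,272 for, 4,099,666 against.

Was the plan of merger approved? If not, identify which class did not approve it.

Not approved — the A shares did not give the required vote.

A: 4/5 of 406963 = 325570.40, rounded up to 325571; 325,571 required, 325,546 in favor — not approved.
B: a majority of 15805825 is 7902913; 7,902,913 required, 7,907,260 in favor — approved.
C: 2/3 of 2470180 = 1646786.67, rounded up to 1646787; 1,646,787 required, 1,646,787 in favor — approved.
D: a majority of 8368542 is 4184272; 4,184,272 required, 4,184,272 in favor — approved.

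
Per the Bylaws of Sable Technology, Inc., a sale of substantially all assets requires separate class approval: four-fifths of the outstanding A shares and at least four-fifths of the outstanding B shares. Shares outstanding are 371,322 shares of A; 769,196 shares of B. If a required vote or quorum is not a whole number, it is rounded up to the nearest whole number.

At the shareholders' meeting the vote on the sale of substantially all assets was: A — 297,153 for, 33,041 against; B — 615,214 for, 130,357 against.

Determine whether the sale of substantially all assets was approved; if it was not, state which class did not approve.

Not approved — the B shares did not give the required vote.

A: 4/5 of 371322 = 297057.60, rounded up to 297058; 297,058 required, 297,153 in favor — approved.
B: 4/5 of 769196 = 615356.80, rounded up to 615357; 615,357 required, 615,214 in favor — not approved.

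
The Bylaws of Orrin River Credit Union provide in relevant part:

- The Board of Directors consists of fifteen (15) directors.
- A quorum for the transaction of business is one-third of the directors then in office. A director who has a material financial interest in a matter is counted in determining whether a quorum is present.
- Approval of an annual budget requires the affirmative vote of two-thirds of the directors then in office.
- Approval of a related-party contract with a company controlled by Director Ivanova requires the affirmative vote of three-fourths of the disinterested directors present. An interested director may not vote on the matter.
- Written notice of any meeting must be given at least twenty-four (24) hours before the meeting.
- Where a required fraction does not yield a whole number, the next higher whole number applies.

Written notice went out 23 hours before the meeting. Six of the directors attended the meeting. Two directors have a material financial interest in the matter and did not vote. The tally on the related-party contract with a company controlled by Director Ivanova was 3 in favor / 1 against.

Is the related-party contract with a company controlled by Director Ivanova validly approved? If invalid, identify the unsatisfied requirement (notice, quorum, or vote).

Notice: 23 hours given; 24 required (23 < 24). Not satisfied.
Quorum: 6 present (interested directors count toward quorum); quorum is 5. Satisfied.
Vote: the related-party contract with a company controlled by Director Ivanova requires three-fourths of the disinterested directors present (6 − 2 = 4). 3/4 of 4 = 3, so 3 affirmative votes are needed; 3 voted in favor. Satisfied.

Invalid — notice requirement not satisfied.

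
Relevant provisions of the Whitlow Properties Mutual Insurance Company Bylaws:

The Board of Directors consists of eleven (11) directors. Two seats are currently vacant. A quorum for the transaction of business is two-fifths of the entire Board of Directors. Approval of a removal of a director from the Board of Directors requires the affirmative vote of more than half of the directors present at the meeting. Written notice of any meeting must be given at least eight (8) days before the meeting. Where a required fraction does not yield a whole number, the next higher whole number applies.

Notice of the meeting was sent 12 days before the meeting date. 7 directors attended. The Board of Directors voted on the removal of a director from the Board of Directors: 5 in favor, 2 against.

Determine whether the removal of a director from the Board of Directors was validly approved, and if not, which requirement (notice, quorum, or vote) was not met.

Notice: 12 days given; 8 required (12 ≥ 8). Satisfied.
Quorum: 7 present; quorum is 5. Satisfied.
Vote: the removal of a director from the Board of Directors requires a majority of the directors present (7). A majority of 7 is 4, so 4 affirmative votes are needed; 5 voted in favor. Satisfied.

Valid — all requirements satisfied.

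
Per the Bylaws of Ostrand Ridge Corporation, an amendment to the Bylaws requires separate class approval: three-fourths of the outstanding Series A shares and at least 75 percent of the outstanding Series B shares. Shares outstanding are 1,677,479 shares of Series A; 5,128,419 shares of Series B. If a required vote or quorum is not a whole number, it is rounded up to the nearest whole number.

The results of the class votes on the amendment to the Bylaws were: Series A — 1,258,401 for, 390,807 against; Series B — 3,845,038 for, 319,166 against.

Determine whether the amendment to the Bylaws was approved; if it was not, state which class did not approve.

Series A: 3/4 of 1677479 = 1258109.25, rounded up to 1258110; 1,258,110 required, 1,258,401 in favor — approved.
Series B: 3/4 of 5128419 = 3846314.25, rounded up to 3846315; 3,846,315 required, 3,845,038 in favor — not approved.

Not approved — the Series B shares did not give the required vote.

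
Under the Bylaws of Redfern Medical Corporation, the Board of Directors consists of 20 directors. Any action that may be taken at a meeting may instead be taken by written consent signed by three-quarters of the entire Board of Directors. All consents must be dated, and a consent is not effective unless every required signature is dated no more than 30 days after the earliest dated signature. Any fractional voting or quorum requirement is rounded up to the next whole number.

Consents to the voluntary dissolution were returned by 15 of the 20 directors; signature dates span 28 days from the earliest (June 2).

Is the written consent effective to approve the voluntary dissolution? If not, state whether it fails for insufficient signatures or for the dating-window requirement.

Effective — both the signature and dating-window requirements are satisfied.

Signatures required: three-quarters of 20 — 3/4 of 20 = 15, so 15 needed; 15 signed. Sufficient.
Dating window: the latest signature is 28 days after the earliest; the limit is 30 days. Within the window.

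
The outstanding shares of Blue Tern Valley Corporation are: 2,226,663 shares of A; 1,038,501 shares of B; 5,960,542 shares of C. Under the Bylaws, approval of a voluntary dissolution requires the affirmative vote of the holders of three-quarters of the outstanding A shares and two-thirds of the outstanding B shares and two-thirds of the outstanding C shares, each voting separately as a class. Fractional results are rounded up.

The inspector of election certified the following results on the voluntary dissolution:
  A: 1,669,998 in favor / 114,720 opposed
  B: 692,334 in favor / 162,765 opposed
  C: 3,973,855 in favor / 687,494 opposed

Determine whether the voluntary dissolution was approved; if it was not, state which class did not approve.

A: 3/4 of 2226663 = 1669997.25, rounded up to 1669998; 1,669,998 required, 1,669,998 in favor — approved.
B: 2/3 of 1038501 = 692334; 692,334 required, 692,334 in favor — approved.
C: 2/3 of 5960542 = 3973694.67, rounded up to 3973695; 3,973,695 required, 3,973,855 in favor — approved.

Approved — every class gave the required vote.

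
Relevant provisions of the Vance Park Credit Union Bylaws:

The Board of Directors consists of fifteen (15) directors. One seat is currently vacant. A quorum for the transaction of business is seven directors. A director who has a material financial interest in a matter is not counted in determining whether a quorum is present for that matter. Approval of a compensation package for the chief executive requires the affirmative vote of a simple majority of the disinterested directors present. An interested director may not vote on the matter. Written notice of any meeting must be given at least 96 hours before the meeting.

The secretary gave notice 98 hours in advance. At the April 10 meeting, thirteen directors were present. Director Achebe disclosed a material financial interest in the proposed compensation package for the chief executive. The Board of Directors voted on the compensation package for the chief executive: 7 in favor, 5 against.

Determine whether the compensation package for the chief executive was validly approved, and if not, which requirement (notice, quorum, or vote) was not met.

Valid — all requirements satisfied.

Notice: 98 hours given; 96 required (98 ≥ 96). Satisfied.
Quorum: 13 present, but the 1 interested director does not count, leaving 12. Quorum is 7. Satisfied.
Vote: the compensation package for the chief executive requires a majority of the disinterested directors present (13 − 1 = 12). A majority of 12 is 7, so 7 affirmative votes are needed; 7 voted in favor. Satisfied.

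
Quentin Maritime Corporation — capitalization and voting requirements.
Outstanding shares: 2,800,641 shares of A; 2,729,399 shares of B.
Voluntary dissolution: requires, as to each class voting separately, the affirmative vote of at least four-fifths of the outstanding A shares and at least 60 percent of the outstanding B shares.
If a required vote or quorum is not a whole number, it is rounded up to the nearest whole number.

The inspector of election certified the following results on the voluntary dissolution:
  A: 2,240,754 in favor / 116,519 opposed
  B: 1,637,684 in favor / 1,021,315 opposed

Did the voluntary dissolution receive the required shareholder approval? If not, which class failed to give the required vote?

A: 4/5 of 2800641 = 2240512.80, rounded up to 2240513; 2,240,513 required, 2,240,754 in favor — approved.
B: 3/5 of 2729399 = 1637639.40, rounded up to 1637640; 1,637,640 required, 1,637,684 in favor — approved.

Approved — every class gave the required vote.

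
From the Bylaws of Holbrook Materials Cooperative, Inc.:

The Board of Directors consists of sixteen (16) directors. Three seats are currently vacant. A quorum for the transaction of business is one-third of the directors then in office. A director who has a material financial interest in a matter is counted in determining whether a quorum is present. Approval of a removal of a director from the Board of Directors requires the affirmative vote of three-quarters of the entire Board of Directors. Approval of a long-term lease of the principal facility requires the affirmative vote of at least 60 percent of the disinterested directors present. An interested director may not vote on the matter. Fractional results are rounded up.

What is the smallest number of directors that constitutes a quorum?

1/3 of 13 = 4.33, rounded up to 5.

5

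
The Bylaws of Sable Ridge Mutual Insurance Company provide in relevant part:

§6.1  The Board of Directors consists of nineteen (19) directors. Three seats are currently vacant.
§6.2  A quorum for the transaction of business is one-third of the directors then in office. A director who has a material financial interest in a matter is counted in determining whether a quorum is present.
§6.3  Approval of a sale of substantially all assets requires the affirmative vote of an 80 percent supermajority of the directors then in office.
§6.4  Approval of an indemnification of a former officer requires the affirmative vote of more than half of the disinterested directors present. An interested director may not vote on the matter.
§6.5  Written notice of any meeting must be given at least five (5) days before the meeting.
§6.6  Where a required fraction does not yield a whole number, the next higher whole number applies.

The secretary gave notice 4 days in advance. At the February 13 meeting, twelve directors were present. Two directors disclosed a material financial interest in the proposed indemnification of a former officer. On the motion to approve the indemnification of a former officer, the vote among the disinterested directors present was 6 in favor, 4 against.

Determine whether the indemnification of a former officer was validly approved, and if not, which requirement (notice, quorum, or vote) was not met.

Notice: 4 days given; 5 required (4 < 5). Not satisfied.
Quorum: 12 present (interested directors count toward quorum); quorum is 6. Satisfied.
Vote: the indemnification of a former officer requires a majority of the disinterested directors present (12 − 2 = 10). A majority of 10 is 6, so 6 affirmative votes are needed; 6 voted in favor. Satisfied.

Invalid — notice requirement not satisfied.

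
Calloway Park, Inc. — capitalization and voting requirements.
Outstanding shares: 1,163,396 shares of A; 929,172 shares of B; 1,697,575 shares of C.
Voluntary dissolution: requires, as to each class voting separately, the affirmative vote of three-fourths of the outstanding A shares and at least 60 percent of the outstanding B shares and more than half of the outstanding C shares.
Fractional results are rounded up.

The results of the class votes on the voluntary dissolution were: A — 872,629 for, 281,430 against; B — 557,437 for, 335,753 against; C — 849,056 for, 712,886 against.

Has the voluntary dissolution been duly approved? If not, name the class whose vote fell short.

Not approved — the B shares did not give the required vote.

A: 3/4 of 1163396 = 872547; 872,547 required, 872,629 in favor — approved.
B: 3/5 of 929172 = 557503.20, rounded up to 557504; 557,504 required, 557,437 in favor — not approved.
C: a majority of 1697575 is 848788; 848,788 required, 849,056 in favor — approved.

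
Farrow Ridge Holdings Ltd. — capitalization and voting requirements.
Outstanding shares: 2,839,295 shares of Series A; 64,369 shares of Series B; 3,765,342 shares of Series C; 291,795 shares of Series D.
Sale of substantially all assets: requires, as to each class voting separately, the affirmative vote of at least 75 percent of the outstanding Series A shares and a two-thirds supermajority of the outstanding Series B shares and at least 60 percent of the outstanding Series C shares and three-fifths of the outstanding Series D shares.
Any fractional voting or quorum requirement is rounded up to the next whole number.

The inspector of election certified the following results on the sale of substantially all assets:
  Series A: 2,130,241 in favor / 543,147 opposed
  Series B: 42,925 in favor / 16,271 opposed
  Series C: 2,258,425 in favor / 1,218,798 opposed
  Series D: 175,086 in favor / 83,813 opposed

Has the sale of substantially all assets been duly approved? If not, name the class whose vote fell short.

Not approved — the Series C shares did not give the required vote.

Series A: 3/4 of 2839295 = 2129471.25, rounded up to 2129472; 2,129,472 required, 2,130,241 in favor — approved.
Series B: 2/3 of 64369 = 42912.67, rounded up to 42913; 42,913 required, 42,925 in favor — approved.
Series C: 3/5 of 3765342 = 2259205.20, rounded up to 2259206; 2,259,206 required, 2,258,425 in favor — not approved.
Series D: 3/5 of 291795 = 175077; 175,077 required, 175,086 in favor — approved.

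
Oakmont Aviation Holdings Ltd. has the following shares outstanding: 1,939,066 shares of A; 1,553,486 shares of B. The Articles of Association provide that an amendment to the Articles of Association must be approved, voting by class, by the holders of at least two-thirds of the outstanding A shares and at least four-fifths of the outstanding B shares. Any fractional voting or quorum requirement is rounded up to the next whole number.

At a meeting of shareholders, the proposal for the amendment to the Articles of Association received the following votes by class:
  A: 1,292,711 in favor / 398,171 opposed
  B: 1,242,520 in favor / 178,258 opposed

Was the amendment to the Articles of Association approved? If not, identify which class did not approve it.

Not approved — the B shares did not give the required vote.

A: 2/3 of 1939066 = 1292710.67, rounded up to 1292711; 1,292,711 required, 1,292,711 in favor — approved.
B: 4/5 of 1553486 = 1242788.80, rounded up to 1242789; 1,242,789 required, 1,242,520 in favor — not approved.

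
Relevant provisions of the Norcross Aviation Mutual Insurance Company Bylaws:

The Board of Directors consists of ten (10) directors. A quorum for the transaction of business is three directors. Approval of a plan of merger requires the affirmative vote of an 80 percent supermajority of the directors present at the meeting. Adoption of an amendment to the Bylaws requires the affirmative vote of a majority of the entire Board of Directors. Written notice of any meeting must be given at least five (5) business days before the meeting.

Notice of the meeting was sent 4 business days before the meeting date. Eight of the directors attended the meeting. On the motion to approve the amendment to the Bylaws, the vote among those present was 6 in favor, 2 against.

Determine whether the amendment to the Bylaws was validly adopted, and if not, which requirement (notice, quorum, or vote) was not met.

Invalid — notice requirement not satisfied.

Notice: 4 business days given; 5 required (4 < 5). Not satisfied.
Quorum: 8 present; quorum is 3. Satisfied.
Vote: the amendment to the Bylaws requires a majority of the entire Board of Directors (10). A majority of 10 is 6, so 6 affirmative votes are needed; 6 voted in favor. Satisfied.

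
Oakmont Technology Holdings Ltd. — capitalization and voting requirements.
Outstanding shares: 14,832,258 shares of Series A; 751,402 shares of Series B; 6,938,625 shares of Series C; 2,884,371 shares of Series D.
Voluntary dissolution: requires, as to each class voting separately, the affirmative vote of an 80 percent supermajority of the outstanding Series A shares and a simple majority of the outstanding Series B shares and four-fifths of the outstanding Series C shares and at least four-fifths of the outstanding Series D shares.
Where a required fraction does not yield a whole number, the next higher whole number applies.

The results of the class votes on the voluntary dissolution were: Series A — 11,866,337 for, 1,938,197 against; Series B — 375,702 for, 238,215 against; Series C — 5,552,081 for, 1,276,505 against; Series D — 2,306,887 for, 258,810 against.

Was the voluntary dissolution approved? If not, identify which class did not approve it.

Not approved — the Series D shares did not give the required vote.

Series A: 4/5 of 14832258 = 11865806.40, rounded up to 11865807; 11,865,807 required, 11,866,337 in favor — approved.
Series B: a majority of 751402 is 375702; 375,702 required, 375,702 in favor — approved.
Series C: 4/5 of 6938625 = 5550900; 5,550,900 required, 5,552,081 in favor — approved.
Series D: 4/5 of 2884371 = 2307496.80, rounded up to 2307497; 2,307,497 required, 2,306,887 in favor — not approved.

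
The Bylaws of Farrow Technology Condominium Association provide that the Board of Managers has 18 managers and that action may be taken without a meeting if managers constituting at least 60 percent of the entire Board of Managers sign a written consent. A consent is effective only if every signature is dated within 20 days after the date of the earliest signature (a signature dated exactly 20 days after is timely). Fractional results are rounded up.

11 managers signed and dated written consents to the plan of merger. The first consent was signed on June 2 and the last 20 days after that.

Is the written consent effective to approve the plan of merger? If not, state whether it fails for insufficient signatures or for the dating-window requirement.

Signatures required: at least 60 percent of 18 — 3/5 of 18 = 10.80, rounded up to 11, so 11 needed; 11 signed. Sufficient.
Dating window: the latest signature is 20 days after the earliest; the limit is 20 days. Within the window.

Effective — both the signature and dating-window requirements are satisfied.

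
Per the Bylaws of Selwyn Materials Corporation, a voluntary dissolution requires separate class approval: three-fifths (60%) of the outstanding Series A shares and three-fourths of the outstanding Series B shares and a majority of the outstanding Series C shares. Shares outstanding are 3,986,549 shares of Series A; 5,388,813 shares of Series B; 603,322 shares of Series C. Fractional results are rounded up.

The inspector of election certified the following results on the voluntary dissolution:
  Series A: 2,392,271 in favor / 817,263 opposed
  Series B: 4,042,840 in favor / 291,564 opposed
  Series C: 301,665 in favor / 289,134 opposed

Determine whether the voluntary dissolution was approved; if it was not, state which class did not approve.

Approved — every class gave the required vote.

Series A: 3/5 of 3986549 = 2391929.40, rounded up to 2391930; 2,391,930 required, 2,392,271 in favor — approved.
Series B: 3/4 of 5388813 = 4041609.75, rounded up to 4041610; 4,041,610 required, 4,042,840 in favor — approved.
Series C: a majority of 603322 is 301662; 301,662 required, 301,665 in favor — approved.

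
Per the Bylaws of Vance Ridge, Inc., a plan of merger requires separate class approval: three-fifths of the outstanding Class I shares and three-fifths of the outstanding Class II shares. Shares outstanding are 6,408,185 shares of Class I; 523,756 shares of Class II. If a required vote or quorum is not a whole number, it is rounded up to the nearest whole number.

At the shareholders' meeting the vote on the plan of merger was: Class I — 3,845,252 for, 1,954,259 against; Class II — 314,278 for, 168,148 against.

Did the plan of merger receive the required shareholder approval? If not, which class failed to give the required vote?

Approved — every class gave the required vote.

Class I: 3/5 of 6408185 = 3844911; 3,844,911 required, 3,845,252 in favor — approved.
Class II: 3/5 of 523756 = 314253.60, rounded up to 314254; 314,254 required, 314,278 in favor — approved.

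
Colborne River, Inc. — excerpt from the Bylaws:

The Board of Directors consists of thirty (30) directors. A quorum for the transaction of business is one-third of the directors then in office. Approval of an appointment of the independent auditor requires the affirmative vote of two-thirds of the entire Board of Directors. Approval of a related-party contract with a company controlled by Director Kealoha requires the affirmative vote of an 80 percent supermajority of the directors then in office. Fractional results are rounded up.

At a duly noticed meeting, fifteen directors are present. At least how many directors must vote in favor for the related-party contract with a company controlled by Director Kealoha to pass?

The related-party contract with a company controlled by Director Kealoha requires four-fifths of the directors then in office (30).
4/5 of 30 = 24.
(Only 15 can vote, so the related-party contract with a company controlled by Director Kealoha cannot pass at this meeting, but the required vote is still 24.)

24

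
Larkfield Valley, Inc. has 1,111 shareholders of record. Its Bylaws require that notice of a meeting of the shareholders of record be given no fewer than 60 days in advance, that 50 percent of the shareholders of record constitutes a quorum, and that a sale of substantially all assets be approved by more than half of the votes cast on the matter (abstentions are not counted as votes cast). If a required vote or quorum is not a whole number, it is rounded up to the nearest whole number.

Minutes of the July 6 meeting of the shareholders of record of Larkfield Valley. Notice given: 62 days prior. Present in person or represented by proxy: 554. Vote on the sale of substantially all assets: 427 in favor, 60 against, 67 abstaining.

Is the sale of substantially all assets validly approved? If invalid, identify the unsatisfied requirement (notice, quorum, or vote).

Notice: 62 days given; 60 required. Satisfied.
Quorum: 50% of 1,111 = 555.50, rounded up to 556; 554 present. Not satisfied.
Vote: requires a majority of the votes cast (554 − 67 abstaining = 487); a majority of 487 is 244, so 244 needed; 427 in favor. Satisfied.

Invalid — quorum requirement not satisfied.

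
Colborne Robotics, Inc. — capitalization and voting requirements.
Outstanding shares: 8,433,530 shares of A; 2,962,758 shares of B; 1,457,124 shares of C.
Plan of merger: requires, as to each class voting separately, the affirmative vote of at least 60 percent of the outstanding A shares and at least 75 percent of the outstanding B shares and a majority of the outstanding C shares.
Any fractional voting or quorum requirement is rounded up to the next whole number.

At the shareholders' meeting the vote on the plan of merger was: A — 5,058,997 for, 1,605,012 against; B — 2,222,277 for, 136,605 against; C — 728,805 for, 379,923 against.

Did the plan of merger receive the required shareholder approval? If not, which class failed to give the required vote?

Not approved — the A shares did not give the required vote.

A: 3/5 of 8433530 = 5060118; 5,060,118 required, 5,058,997 in favor — not approved.
B: 3/4 of 2962758 = 2222068.50, rounded up to 2222069; 2,222,069 required, 2,222,277 in favor — approved.
C: a majority of 1457124 is 728563; 728,563 required, 728,805 in favor — approved.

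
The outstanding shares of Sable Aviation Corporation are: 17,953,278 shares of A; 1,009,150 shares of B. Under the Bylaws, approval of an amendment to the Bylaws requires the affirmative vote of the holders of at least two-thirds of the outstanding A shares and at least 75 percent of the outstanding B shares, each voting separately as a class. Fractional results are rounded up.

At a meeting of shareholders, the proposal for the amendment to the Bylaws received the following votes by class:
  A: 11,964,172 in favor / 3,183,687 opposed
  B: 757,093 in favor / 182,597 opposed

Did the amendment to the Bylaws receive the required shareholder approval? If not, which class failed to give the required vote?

A: 2/3 of 17953278 = 11968852; 11,968,852 required, 11,964,172 in favor — not approved.
B: 3/4 of 1009150 = 756862.50, rounded up to 756863; 756,863 required, 757,093 in favor — approved.

Not approved — the A shares did not give the required vote.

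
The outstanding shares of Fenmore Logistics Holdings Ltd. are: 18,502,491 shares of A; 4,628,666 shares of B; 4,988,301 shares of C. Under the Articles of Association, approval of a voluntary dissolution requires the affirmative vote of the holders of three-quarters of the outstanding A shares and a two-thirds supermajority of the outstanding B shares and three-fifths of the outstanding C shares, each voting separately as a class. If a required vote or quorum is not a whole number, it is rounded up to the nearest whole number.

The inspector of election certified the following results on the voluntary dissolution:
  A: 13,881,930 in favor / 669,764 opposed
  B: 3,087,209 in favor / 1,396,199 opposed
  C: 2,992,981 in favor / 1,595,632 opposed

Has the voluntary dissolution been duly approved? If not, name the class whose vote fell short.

A: 3/4 of 18502491 = 13876868.25, rounded up to 13876869; 13,876,869 required, 13,881,930 in favor — approved.
B: 2/3 of 4628666 = 3085777.33, rounded up to 3085778; 3,085,778 required, 3,087,209 in favor — approved.
C: 3/5 of 4988301 = 2992980.60, rounded up to 2992981; 2,992,981 required, 2,992,981 in favor — approved.

Approved — every class gave the required vote.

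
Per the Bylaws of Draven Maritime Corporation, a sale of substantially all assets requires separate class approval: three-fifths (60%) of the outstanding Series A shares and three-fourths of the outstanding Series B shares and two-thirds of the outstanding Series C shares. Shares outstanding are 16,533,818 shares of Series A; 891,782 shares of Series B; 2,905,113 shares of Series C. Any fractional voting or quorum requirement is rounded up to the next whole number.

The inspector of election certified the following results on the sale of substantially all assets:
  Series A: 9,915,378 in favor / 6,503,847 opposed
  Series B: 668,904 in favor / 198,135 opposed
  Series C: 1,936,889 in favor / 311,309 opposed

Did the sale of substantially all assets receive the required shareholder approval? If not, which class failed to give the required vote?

Series A: 3/5 of 16533818 = 9920290.80, rounded up to 9920291; 9,920,291 required, 9,915,378 in favor — not approved.
Series B: 3/4 of 891782 = 668836.50, rounded up to 668837; 668,837 required, 668,904 in favor — approved.
Series C: 2/3 of 2905113 = 1936742; 1,936,742 required, 1,936,889 in favor — approved.

Not approved — the Series A shares did not give the required vote.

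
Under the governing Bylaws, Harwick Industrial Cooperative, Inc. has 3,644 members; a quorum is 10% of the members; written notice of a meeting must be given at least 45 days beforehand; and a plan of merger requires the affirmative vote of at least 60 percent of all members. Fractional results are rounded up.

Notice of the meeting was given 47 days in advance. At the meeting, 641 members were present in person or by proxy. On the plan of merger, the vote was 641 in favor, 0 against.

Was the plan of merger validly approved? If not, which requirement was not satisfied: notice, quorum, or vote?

Notice: 47 days given; 45 required. Satisfied.
Quorum: 10% of 3,644 = 364.40, rounded up to 365; 641 present. Satisfied.
Vote: requires three-fifths of all members (3,644); 3/5 of 3644 = 2186.40, rounded up to 2187, so 2,187 needed; 641 in favor. Not satisfied.

Invalid — vote requirement not satisfied.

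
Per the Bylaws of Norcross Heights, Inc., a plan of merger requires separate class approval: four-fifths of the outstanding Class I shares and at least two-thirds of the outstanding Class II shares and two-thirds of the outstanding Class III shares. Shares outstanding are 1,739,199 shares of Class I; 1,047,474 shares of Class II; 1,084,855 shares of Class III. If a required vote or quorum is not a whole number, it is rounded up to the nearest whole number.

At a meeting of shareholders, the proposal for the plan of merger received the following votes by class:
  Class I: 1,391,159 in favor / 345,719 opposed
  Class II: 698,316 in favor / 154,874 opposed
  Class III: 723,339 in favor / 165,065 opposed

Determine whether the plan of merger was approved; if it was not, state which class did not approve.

Not approved — the Class I shares did not give the required vote.

Class I: 4/5 of 1739199 = 1391359.20, rounded up to 1391360; 1,391,360 required, 1,391,159 in favor — not approved.
Class II: 2/3 of 1047474 = 698316; 698,316 required, 698,316 in favor — approved.
Class III: 2/3 of 1084855 = 723236.67, rounded up to 723237; 723,237 required, 723,339 in favor — approved.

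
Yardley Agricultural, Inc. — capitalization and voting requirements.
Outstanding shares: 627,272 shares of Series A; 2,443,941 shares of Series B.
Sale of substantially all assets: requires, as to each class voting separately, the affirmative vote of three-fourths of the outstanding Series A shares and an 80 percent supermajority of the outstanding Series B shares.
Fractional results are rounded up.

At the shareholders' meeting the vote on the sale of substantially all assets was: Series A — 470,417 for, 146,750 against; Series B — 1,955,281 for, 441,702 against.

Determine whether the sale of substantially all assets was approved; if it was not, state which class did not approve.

Not approved — the Series A shares did not give the required vote.

Series A: 3/4 of 627272 = 470454; 470,454 required, 470,417 in favor — not approved.
Series B: 4/5 of 2443941 = 1955152.80, rounded up to 1955153; 1,955,153 required, 1,955,281 in favor — approved.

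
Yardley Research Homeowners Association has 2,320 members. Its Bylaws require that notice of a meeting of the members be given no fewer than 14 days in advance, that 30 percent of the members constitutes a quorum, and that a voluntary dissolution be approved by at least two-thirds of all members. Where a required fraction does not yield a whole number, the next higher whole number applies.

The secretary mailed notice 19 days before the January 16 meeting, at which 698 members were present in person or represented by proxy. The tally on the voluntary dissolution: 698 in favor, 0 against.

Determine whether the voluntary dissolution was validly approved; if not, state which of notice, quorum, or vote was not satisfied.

Notice: 19 days given; 14 required. Satisfied.
Quorum: 30% of 2,320 = 696; 698 present. Satisfied.
Vote: requires two-thirds of all members (2,320); 2/3 of 2320 = 1546.67, rounded up to 1547, so 1,547 needed; 698 in favor. Not satisfied.

Invalid — vote requirement not satisfied.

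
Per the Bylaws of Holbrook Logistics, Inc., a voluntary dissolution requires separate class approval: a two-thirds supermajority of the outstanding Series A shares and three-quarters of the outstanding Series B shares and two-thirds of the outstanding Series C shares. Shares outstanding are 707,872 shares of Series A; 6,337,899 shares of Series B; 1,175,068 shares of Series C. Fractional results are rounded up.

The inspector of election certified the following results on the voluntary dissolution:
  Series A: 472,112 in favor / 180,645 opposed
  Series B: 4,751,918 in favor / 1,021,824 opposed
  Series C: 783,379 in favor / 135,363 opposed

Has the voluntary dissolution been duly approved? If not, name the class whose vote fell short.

Series A: 2/3 of 707872 = 471914.67, rounded up to 471915; 471,915 required, 472,112 in favor — approved.
Series B: 3/4 of 6337899 = 4753424.25, rounded up to 4753425; 4,753,425 required, 4,751,918 in favor — not approved.
Series C: 2/3 of 1175068 = 783378.67, rounded up to 783379; 783,379 required, 783,379 in favor — approved.

Not approved — the Series B shares did not give the required vote.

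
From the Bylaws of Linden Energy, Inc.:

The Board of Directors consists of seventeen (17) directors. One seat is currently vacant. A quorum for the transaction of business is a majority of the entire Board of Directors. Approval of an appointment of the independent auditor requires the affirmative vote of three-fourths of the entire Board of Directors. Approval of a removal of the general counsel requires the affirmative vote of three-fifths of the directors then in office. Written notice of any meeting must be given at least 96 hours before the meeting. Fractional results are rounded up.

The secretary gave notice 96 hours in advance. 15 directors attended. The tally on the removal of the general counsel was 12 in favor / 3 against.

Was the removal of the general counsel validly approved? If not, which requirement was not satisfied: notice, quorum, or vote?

Valid — all requirements satisfied.

Notice: 96 hours given; 96 required (96 ≥ 96). Satisfied.
Quorum: 15 present; quorum is 9. Satisfied.
Vote: the removal of the general counsel requires three-fifths of the directors then in office (16). 3/5 of 16 = 9.60, rounded up to 10, so 10 affirmative votes are needed; 12 voted in favor. Satisfied.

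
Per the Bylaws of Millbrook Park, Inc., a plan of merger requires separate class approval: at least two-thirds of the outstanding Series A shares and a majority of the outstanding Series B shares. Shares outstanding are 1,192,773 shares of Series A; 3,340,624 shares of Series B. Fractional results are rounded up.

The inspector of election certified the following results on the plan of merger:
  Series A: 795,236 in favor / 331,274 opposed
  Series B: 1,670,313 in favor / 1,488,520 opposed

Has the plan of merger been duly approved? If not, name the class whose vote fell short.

Approved — every class gave the required vote.

Series A: 2/3 of 1192773 = 795182; 795,182 required, 795,236 in favor — approved.
Series B: a majority of 3340624 is 1670313; 1,670,313 required, 1,670,313 in favor — approved.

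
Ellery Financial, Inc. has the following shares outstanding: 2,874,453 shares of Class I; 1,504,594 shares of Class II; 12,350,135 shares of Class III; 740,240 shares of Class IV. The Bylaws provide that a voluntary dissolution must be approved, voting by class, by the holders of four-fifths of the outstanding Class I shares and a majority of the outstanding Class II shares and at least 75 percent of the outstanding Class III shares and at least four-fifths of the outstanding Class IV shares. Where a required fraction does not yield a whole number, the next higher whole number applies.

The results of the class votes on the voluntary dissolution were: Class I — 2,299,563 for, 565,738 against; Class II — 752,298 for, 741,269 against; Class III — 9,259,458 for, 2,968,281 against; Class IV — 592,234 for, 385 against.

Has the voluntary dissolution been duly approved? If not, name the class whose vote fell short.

Not approved — the Class III shares did not give the required vote.

Class I: 4/5 of 2874453 = 2299562.40, rounded up to 2299563; 2,299,563 required, 2,299,563 in favor — approved.
Class II: a majority of 1504594 is 752298; 752,298 required, 752,298 in favor — approved.
Class III: 3/4 of 12350135 = 9262601.25, rounded up to 9262602; 9,262,602 required, 9,259,458 in favor — not approved.
Class IV: 4/5 of 740240 = 592192; 592,192 required, 592,234 in favor — approved.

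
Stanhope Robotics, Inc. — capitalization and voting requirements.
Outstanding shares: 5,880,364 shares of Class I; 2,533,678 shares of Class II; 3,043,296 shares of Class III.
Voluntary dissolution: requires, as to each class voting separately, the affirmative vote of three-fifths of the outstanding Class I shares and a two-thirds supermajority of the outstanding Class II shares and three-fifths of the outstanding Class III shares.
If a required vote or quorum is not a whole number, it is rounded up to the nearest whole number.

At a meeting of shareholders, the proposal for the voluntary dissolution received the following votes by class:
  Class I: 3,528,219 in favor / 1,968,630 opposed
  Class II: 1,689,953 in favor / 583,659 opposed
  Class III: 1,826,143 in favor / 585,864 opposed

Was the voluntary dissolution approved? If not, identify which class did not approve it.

Class I: 3/5 of 5880364 = 3528218.40, rounded up to 3528219; 3,528,219 required, 3,528,219 in favor — approved.
Class II: 2/3 of 2533678 = 1689118.67, rounded up to 1689119; 1,689,119 required, 1,689,953 in favor — approved.
Class III: 3/5 of 3043296 = 1825977.60, rounded up to 1825978; 1,825,978 required, 1,826,143 in favor — approved.

Approved — every class gave the required vote.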